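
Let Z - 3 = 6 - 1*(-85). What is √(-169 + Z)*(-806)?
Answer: -4030*I*√3 ≈ -6980.2*I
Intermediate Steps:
Z = 94 (Z = 3 + (6 - 1*(-85)) = 3 + (6 + 85) = 3 + 91 = 94)
√(-169 + Z)*(-806) = √(-169 + 94)*(-806) = √(-75)*(-806) = (5*I*√3)*(-806) = -4030*I*√3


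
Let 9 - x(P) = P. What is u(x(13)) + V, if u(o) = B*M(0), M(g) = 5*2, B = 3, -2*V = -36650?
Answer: 18355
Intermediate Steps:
V = 18325 (V = -½*(-36650) = 18325)
x(P) = 9 - P
M(g) = 10
u(o) = 30 (u(o) = 3*10 = 30)
u(x(13)) + V = 30 + 18325 = 18355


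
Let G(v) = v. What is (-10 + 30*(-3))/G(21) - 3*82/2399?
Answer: -245066/50379 ≈ -4.8644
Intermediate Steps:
(-10 + 30*(-3))/G(21) - 3*82/2399 = (-10 + 30*(-3))/21 - 3*82/2399 = (-10 - 90)*(1/21) - 246*1/2399 = -100*1/21 - 246/2399 = -100/21 - 246/2399 = -245066/50379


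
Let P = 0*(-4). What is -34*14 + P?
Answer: -476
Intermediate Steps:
P = 0
-34*14 + P = -34*14 + 0 = -476 + 0 = -476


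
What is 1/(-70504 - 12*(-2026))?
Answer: -1/46192 ≈ -2.1649e-5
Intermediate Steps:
1/(-70504 - 12*(-2026)) = 1/(-70504 + 24312) = 1/(-46192) = -1/46192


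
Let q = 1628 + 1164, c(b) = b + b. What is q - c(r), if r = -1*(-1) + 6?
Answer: 2778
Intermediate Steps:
r = 7 (r = 1 + 6 = 7)
c(b) = 2*b
q = 2792
q - c(r) = 2792 - 2*7 = 2792 - 1*14 = 2792 - 14 = 2778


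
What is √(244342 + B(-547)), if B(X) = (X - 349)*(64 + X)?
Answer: √677110 ≈ 822.87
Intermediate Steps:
B(X) = (-349 + X)*(64 + X)
√(244342 + B(-547)) = √(244342 + (-22336 + (-547)² - 285*(-547))) = √(244342 + (-22336 + 299209 + 155895)) = √(244342 + 432768) = √677110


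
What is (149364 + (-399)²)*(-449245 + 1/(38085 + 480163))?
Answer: -71840202892130835/518248 ≈ -1.3862e+11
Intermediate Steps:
(149364 + (-399)²)*(-449245 + 1/(38085 + 480163)) = (149364 + 159201)*(-449245 + 1/518248) = 308565*(-449245 + 1/518248) = 308565*(-232820322759/518248) = -71840202892130835/518248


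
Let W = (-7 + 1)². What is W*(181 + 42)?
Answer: 8028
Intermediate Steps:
W = 36 (W = (-6)² = 36)
W*(181 + 42) = 36*(181 + 42) = 36*223 = 8028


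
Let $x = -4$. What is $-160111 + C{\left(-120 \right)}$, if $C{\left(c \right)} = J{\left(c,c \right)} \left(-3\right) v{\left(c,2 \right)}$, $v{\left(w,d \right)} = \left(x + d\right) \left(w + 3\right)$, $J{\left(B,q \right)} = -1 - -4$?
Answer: $-162217$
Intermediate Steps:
$J{\left(B,q \right)} = 3$ ($J{\left(B,q \right)} = -1 + 4 = 3$)
$v{\left(w,d \right)} = \left(-4 + d\right) \left(3 + w\right)$ ($v{\left(w,d \right)} = \left(-4 + d\right) \left(w + 3\right) = \left(-4 + d\right) \left(3 + w\right)$)
$C{\left(c \right)} = 54 + 18 c$ ($C{\left(c \right)} = 3 \left(-3\right) \left(-12 - 4 c + 3 \cdot 2 + 2 c\right) = - 9 \left(-12 - 4 c + 6 + 2 c\right) = - 9 \left(-6 - 2 c\right) = 54 + 18 c$)
$-160111 + C{\left(-120 \right)} = -160111 + \left(54 + 18 \left(-120\right)\right) = -160111 + \left(54 - 2160\right) = -160111 - 2106 = -162217$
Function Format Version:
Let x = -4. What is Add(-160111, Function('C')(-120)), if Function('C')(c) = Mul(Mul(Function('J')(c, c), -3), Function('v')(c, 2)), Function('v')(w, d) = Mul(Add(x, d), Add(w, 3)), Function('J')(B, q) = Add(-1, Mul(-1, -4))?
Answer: -162217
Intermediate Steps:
Function('J')(B, q) = 3 (Function('J')(B, q) = Add(-1, 4) = 3)
Function('v')(w, d) = Mul(Add(-4, d), Add(3, w)) (Function('v')(w, d) = Mul(Add(-4, d), Add(w, 3)) = Mul(Add(-4, d), Add(3, w)))
Function('C')(c) = Add(54, Mul(18, c)) (Function('C')(c) = Mul(Mul(3, -3), Add(-12, Mul(-4, c), Mul(3, 2), Mul(2, c))) = Mul(-9, Add(-12, Mul(-4, c), 6, Mul(2, c))) = Mul(-9, Add(-6, Mul(-2, c))) = Add(54, Mul(18, c)))
Add(-160111, Function('C')(-120)) = Add(-160111, Add(54, Mul(18, -120))) = Add(-160111, Add(54, -2160)) = Add(-160111, -2106) = -162217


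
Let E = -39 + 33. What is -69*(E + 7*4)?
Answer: -1518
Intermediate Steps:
E = -6
-69*(E + 7*4) = -69*(-6 + 7*4) = -69*(-6 + 28) = -69*22 = -1518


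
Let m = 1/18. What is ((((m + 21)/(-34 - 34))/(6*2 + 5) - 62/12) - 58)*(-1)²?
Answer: -1314751/20808 ≈ -63.185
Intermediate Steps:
m = 1/18 ≈ 0.055556
((((m + 21)/(-34 - 34))/(6*2 + 5) - 62/12) - 58)*(-1)² = ((((1/18 + 21)/(-34 - 34))/(6*2 + 5) - 62/12) - 58)*(-1)² = ((((379/18)/(-68))/(12 + 5) - 62*1/12) - 58)*1 = ((((379/18)*(-1/68))/17 - 31/6) - 58)*1 = ((-379/1224*1/17 - 31/6) - 58)*1 = ((-379/20808 - 31/6) - 58)*1 = (-107887/20808 - 58)*1 = -1314751/20808*1 = -1314751/20808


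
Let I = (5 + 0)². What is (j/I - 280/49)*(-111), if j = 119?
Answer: 18537/175 ≈ 105.93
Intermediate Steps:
I = 25 (I = 5² = 25)
(j/I - 280/49)*(-111) = (119/25 - 280/49)*(-111) = (119*(1/25) - 280*1/49)*(-111) = (119/25 - 40/7)*(-111) = -167/175*(-111) = 18537/175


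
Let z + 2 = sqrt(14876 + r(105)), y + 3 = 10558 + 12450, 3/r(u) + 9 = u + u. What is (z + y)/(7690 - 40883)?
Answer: -23003/33193 - sqrt(66778431)/2223931 ≈ -0.69668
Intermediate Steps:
r(u) = 3/(-9 + 2*u) (r(u) = 3/(-9 + (u + u)) = 3/(-9 + 2*u))
y = 23005 (y = -3 + (10558 + 12450) = -3 + 23008 = 23005)
z = -2 + sqrt(66778431)/67 (z = -2 + sqrt(14876 + 3/(-9 + 2*105)) = -2 + sqrt(14876 + 3/(-9 + 210)) = -2 + sqrt(14876 + 3/201) = -2 + sqrt(14876 + 3*(1/201)) = -2 + sqrt(14876 + 1/67) = -2 + sqrt(996693/67) = -2 + sqrt(66778431)/67 ≈ 119.97)
(z + y)/(7690 - 40883) = ((-2 + sqrt(66778431)/67) + 23005)/(7690 - 40883) = (23003 + sqrt(66778431)/67)/(-33193) = (23003 + sqrt(66778431)/67)*(-1/33193) = -23003/33193 - sqrt(66778431)/2223931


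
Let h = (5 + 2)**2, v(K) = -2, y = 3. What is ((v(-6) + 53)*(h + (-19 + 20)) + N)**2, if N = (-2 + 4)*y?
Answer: 6533136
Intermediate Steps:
h = 49 (h = 7**2 = 49)
N = 6 (N = (-2 + 4)*3 = 2*3 = 6)
((v(-6) + 53)*(h + (-19 + 20)) + N)**2 = ((-2 + 53)*(49 + (-19 + 20)) + 6)**2 = (51*(49 + 1) + 6)**2 = (51*50 + 6)**2 = (2550 + 6)**2 = 2556**2 = 6533136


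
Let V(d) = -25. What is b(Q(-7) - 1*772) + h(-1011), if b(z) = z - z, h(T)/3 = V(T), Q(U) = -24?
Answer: -75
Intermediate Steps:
h(T) = -75 (h(T) = 3*(-25) = -75)
b(z) = 0
b(Q(-7) - 1*772) + h(-1011) = 0 - 75 = -75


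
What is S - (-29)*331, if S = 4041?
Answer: 13640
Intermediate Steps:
S - (-29)*331 = 4041 - (-29)*331 = 4041 - 1*(-9599) = 4041 + 9599 = 13640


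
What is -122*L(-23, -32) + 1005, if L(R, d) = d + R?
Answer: 7715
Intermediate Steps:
L(R, d) = R + d
-122*L(-23, -32) + 1005 = -122*(-23 - 32) + 1005 = -122*(-55) + 1005 = 6710 + 1005 = 7715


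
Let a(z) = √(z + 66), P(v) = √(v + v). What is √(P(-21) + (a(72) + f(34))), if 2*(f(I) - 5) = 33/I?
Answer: √(6341 + 1156*√138 + 1156*I*√42)/34 ≈ 4.2216 + 0.76757*I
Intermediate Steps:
P(v) = √2*√v (P(v) = √(2*v) = √2*√v)
f(I) = 5 + 33/(2*I) (f(I) = 5 + (33/I)/2 = 5 + 33/(2*I))
a(z) = √(66 + z)
√(P(-21) + (a(72) + f(34))) = √(√2*√(-21) + (√(66 + 72) + (5 + (33/2)/34))) = √(√2*(I*√21) + (√138 + (5 + (33/2)*(1/34)))) = √(I*√42 + (√138 + (5 + 33/68))) = √(I*√42 + (√138 + 373/68)) = √(I*√42 + (373/68 + √138)) = √(373/68 + √138 + I*√42)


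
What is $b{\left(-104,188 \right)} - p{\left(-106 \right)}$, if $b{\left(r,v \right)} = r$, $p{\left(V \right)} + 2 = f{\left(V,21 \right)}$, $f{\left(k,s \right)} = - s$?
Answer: $-81$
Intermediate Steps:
$p{\left(V \right)} = -23$ ($p{\left(V \right)} = -2 - 21 = -23$)
$b{\left(-104,188 \right)} - p{\left(-106 \right)} = -104 - -23 = -104 + 23 = -81$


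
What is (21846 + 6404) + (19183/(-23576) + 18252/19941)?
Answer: 4427064160983/156709672 ≈ 28250.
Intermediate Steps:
(21846 + 6404) + (19183/(-23576) + 18252/19941) = 28250 + (19183*(-1/23576) + 18252*(1/19941)) = 28250 + (-19183/23576 + 6084/6647) = 28250 + 15926983/156709672 = 4427064160983/156709672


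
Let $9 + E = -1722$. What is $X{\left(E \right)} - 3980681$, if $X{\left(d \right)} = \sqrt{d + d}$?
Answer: $-3980681 + i \sqrt{3462} \approx -3.9807 \cdot 10^{6} + 58.839 i$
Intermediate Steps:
$E = -1731$ ($E = -9 - 1722 = -1731$)
$X{\left(d \right)} = \sqrt{2} \sqrt{d}$ ($X{\left(d \right)} = \sqrt{2 d} = \sqrt{2} \sqrt{d}$)
$X{\left(E \right)} - 3980681 = \sqrt{2} \sqrt{-1731} - 3980681 = \sqrt{2} i \sqrt{1731} - 3980681 = i \sqrt{3462} - 3980681 = -3980681 + i \sqrt{3462}$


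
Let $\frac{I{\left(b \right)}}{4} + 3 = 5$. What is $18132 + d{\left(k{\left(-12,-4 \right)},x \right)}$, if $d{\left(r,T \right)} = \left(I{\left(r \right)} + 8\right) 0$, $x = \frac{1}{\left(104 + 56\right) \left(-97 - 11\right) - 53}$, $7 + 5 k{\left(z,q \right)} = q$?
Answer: $18132$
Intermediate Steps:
$I{\left(b \right)} = 8$ ($I{\left(b \right)} = -12 + 4 \cdot 5 = -12 + 20 = 8$)
$k{\left(z,q \right)} = - \frac{7}{5} + \frac{q}{5}$
$x = - \frac{1}{17333}$ ($x = \frac{1}{160 \left(-108\right) - 53} = \frac{1}{-17280 - 53} = \frac{1}{-17333} = - \frac{1}{17333} \approx -5.7693 \cdot 10^{-5}$)
$d{\left(r,T \right)} = 0$ ($d{\left(r,T \right)} = \left(8 + 8\right) 0 = 16 \cdot 0 = 0$)
$18132 + d{\left(k{\left(-12,-4 \right)},x \right)} = 18132 + 0 = 18132$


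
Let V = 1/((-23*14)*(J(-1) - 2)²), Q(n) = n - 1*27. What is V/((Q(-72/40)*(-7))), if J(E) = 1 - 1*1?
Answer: -5/1298304 ≈ -3.8512e-6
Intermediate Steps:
J(E) = 0 (J(E) = 1 - 1 = 0)
Q(n) = -27 + n (Q(n) = n - 27 = -27 + n)
V = -1/1288 (V = 1/((-23*14)*(0 - 2)²) = 1/(-322*(-2)²) = 1/(-322*4) = 1/(-1288) = -1/1288 ≈ -0.00077640)
V/((Q(-72/40)*(-7))) = -(-1/(7*(-27 - 72/40)))/1288 = -(-1/(7*(-27 - 72*1/40)))/1288 = -(-1/(7*(-27 - 9/5)))/1288 = -1/(1288*((-144/5*(-7)))) = -1/(1288*1008/5) = -1/1288*5/1008 = -5/1298304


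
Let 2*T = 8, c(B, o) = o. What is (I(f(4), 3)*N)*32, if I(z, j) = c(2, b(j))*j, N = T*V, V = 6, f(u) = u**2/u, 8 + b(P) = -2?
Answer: -23040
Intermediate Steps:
b(P) = -10 (b(P) = -8 - 2 = -10)
f(u) = u
T = 4 (T = (1/2)*8 = 4)
N = 24 (N = 4*6 = 24)
I(z, j) = -10*j
(I(f(4), 3)*N)*32 = (-10*3*24)*32 = -30*24*32 = -720*32 = -23040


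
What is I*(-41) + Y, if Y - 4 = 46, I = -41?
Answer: 1731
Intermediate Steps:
Y = 50 (Y = 4 + 46 = 50)
I*(-41) + Y = -41*(-41) + 50 = 1681 + 50 = 1731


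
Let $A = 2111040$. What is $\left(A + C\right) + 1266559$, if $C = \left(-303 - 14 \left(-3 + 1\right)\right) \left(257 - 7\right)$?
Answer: $3308849$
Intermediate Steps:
$C = -68750$ ($C = \left(-303 - -28\right) \left(257 - 7\right) = \left(-303 + 28\right) 250 = \left(-275\right) 250 = -68750$)
$\left(A + C\right) + 1266559 = \left(2111040 - 68750\right) + 1266559 = 2042290 + 1266559 = 3308849$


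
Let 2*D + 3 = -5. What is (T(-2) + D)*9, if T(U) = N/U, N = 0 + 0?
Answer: -36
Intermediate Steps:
D = -4 (D = -3/2 + (1/2)*(-5) = -3/2 - 5/2 = -4)
N = 0
T(U) = 0 (T(U) = 0/U = 0)
(T(-2) + D)*9 = (0 - 4)*9 = -4*9 = -36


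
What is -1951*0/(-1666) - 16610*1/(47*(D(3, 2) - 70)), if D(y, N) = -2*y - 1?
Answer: 1510/329 ≈ 4.5897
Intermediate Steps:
D(y, N) = -1 - 2*y
-1951*0/(-1666) - 16610*1/(47*(D(3, 2) - 70)) = -1951*0/(-1666) - 16610*1/(47*((-1 - 2*3) - 70)) = 0*(-1/1666) - 16610*1/(47*((-1 - 6) - 70)) = 0 - 16610*1/(47*(-7 - 70)) = 0 - 16610/(47*(-77)) = 0 - 16610/(-3619) = 0 - 16610*(-1/3619) = 0 + 1510/329 = 1510/329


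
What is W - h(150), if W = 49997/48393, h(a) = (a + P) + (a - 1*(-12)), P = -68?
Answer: -11757895/48393 ≈ -242.97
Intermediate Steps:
h(a) = -56 + 2*a (h(a) = (a - 68) + (a - 1*(-12)) = (-68 + a) + (a + 12) = (-68 + a) + (12 + a) = -56 + 2*a)
W = 49997/48393 (W = 49997*(1/48393) = 49997/48393 ≈ 1.0331)
W - h(150) = 49997/48393 - (-56 + 2*150) = 49997/48393 - (-56 + 300) = 49997/48393 - 1*244 = 49997/48393 - 244 = -11757895/48393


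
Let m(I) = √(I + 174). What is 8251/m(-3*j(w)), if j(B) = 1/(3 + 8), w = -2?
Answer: 8251*√429/273 ≈ 626.00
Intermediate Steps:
j(B) = 1/11
m(I) = √(174 + I)
8251/m(-3*j(w)) = 8251/(√(174 - 3*1/11)) = 8251/(√(174 - 3/11)) = 8251/(√(1911/11)) = 8251/((7*√429/11)) = 8251*(√429/273) = 8251*√429/273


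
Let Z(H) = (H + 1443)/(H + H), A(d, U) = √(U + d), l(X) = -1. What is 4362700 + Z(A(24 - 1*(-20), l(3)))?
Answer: 8725401/2 + 1443*√43/86 ≈ 4.3628e+6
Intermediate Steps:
Z(H) = (1443 + H)/(2*H) (Z(H) = (1443 + H)/((2*H)) = (1443 + H)*(1/(2*H)) = (1443 + H)/(2*H))
4362700 + Z(A(24 - 1*(-20), l(3))) = 4362700 + (1443 + √(-1 + (24 - 1*(-20))))/(2*(√(-1 + (24 - 1*(-20))))) = 4362700 + (1443 + √(-1 + (24 + 20)))/(2*(√(-1 + (24 + 20)))) = 4362700 + (1443 + √(-1 + 44))/(2*(√(-1 + 44))) = 4362700 + (1443 + √43)/(2*(√43)) = 4362700 + (√43/43)*(1443 + √43)/2 = 4362700 + √43*(1443 + √43)/86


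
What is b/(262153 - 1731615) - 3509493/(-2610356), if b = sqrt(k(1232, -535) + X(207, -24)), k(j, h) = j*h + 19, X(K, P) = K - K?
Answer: 3509493/2610356 - I*sqrt(659101)/1469462 ≈ 1.3444 - 0.00055248*I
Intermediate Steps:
X(K, P) = 0
k(j, h) = 19 + h*j (k(j, h) = h*j + 19 = 19 + h*j)
b = I*sqrt(659101) (b = sqrt((19 - 535*1232) + 0) = sqrt((19 - 659120) + 0) = sqrt(-659101 + 0) = sqrt(-659101) = I*sqrt(659101) ≈ 811.85*I)
b/(262153 - 1731615) - 3509493/(-2610356) = (I*sqrt(659101))/(262153 - 1731615) - 3509493/(-2610356) = (I*sqrt(659101))/(-1469462) - 3509493*(-1/2610356) = (I*sqrt(659101))*(-1/1469462) + 3509493/2610356 = -I*sqrt(659101)/1469462 + 3509493/2610356 = 3509493/2610356 - I*sqrt(659101)/1469462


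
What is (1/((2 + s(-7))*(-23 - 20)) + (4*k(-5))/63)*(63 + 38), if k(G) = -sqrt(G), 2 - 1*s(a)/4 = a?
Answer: -101/1634 - 404*I*sqrt(5)/63 ≈ -0.061812 - 14.339*I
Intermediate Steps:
s(a) = 8 - 4*a
(1/((2 + s(-7))*(-23 - 20)) + (4*k(-5))/63)*(63 + 38) = (1/((2 + (8 - 4*(-7)))*(-23 - 20)) + (4*(-sqrt(-5)))/63)*(63 + 38) = (1/((2 + (8 + 28))*(-43)) + (4*(-I*sqrt(5)))*(1/63))*101 = (-1/43/(2 + 36) + (4*(-I*sqrt(5)))*(1/63))*101 = (-1/43/38 - 4*I*sqrt(5)*(1/63))*101 = ((1/38)*(-1/43) - 4*I*sqrt(5)/63)*101 = (-1/1634 - 4*I*sqrt(5)/63)*101 = -101/1634 - 404*I*sqrt(5)/63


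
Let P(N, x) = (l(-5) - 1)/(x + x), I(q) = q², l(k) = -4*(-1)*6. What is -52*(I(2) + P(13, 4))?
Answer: -715/2 ≈ -357.50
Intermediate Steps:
l(k) = 24 (l(k) = 4*6 = 24)
P(N, x) = 23/(2*x) (P(N, x) = (24 - 1)/(x + x) = 23/((2*x)) = 23*(1/(2*x)) = 23/(2*x))
-52*(I(2) + P(13, 4)) = -52*(2² + (23/2)/4) = -52*(4 + (23/2)*(¼)) = -52*(4 + 23/8) = -52*55/8 = -715/2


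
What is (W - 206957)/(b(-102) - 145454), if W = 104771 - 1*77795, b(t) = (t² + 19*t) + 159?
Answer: 179981/136829 ≈ 1.3154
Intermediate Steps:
b(t) = 159 + t² + 19*t
W = 26976 (W = 104771 - 77795 = 26976)
(W - 206957)/(b(-102) - 145454) = (26976 - 206957)/((159 + (-102)² + 19*(-102)) - 145454) = -179981/((159 + 10404 - 1938) - 145454) = -179981/(8625 - 145454) = -179981/(-136829) = -179981*(-1/136829) = 179981/136829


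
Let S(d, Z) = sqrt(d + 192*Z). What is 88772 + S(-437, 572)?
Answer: 88772 + sqrt(109387) ≈ 89103.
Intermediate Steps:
88772 + S(-437, 572) = 88772 + sqrt(-437 + 192*572) = 88772 + sqrt(-437 + 109824) = 88772 + sqrt(109387)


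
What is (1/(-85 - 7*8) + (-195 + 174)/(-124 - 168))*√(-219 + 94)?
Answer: 13345*I*√5/41172 ≈ 0.72477*I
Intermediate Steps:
(1/(-85 - 7*8) + (-195 + 174)/(-124 - 168))*√(-219 + 94) = (1/(-85 - 56) - 21/(-292))*√(-125) = (1/(-141) - 21*(-1/292))*(5*I*√5) = (-1/141 + 21/292)*(5*I*√5) = 2669*(5*I*√5)/41172 = 13345*I*√5/41172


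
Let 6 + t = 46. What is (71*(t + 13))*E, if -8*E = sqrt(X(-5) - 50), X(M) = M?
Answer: -3763*I*sqrt(55)/8 ≈ -3488.4*I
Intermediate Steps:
t = 40 (t = -6 + 46 = 40)
E = -I*sqrt(55)/8 (E = -sqrt(-5 - 50)/8 = -I*sqrt(55)/8 ≈ -0.92702*I)
(71*(t + 13))*E = (71*(40 + 13))*(-I*sqrt(55)/8) = (71*53)*(-I*sqrt(55)/8) = 3763*(-I*sqrt(55)/8) = -3763*I*sqrt(55)/8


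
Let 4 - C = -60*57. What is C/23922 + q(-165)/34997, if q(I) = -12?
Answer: 134924/944919 ≈ 0.14279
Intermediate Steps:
C = 3424 (C = 4 - (-60)*57 = 4 - 1*(-3420) = 4 + 3420 = 3424)
C/23922 + q(-165)/34997 = 3424/23922 - 12/34997 = 3424*(1/23922) - 12*1/34997 = 1712/11961 - 12/34997 = 134924/944919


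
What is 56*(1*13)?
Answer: 728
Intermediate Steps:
56*(1*13) = 56*13 = 728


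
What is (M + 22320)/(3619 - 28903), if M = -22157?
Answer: -163/25284 ≈ -0.0064468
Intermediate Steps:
(M + 22320)/(3619 - 28903) = (-22157 + 22320)/(3619 - 28903) = 163/(-25284) = 163*(-1/25284) = -163/25284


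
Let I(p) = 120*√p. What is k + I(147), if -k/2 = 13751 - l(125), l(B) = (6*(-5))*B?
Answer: -35002 + 840*√3 ≈ -33547.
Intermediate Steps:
l(B) = -30*B
k = -35002 (k = -2*(13751 - (-30)*125) = -2*(13751 - 1*(-3750)) = -2*(13751 + 3750) = -2*17501 = -35002)
k + I(147) = -35002 + 120*√147 = -35002 + 120*(7*√3) = -35002 + 840*√3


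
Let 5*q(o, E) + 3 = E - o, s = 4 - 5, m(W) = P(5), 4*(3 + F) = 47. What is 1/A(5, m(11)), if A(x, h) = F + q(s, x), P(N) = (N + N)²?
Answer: 20/187 ≈ 0.10695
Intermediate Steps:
P(N) = 4*N² (P(N) = (2*N)² = 4*N²)
F = 35/4 (F = -3 + (¼)*47 = -3 + 47/4 = 35/4 ≈ 8.7500)
m(W) = 100 (m(W) = 4*5² = 4*25 = 100)
s = -1
q(o, E) = -⅗ - o/5 + E/5 (q(o, E) = -⅗ + (E - o)/5 = -⅗ + (-o/5 + E/5) = -⅗ - o/5 + E/5)
A(x, h) = 167/20 + x/5 (A(x, h) = 35/4 + (-⅗ - ⅕*(-1) + x/5) = 35/4 + (-⅗ + ⅕ + x/5) = 35/4 + (-⅖ + x/5) = 167/20 + x/5)
1/A(5, m(11)) = 1/(167/20 + (⅕)*5) = 1/(167/20 + 1) = 1/(187/20) = 20/187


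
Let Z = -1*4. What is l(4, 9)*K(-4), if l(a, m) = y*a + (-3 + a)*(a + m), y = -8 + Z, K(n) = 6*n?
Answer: 840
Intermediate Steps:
Z = -4
y = -12 (y = -8 - 4 = -12)
l(a, m) = -12*a + (-3 + a)*(a + m)
l(4, 9)*K(-4) = (4² - 15*4 - 3*9 + 4*9)*(6*(-4)) = (16 - 60 - 27 + 36)*(-24) = -35*(-24) = 840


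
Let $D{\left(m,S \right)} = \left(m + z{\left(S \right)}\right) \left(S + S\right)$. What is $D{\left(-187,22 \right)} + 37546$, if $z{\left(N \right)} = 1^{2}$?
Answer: $29362$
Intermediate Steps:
$z{\left(N \right)} = 1$
$D{\left(m,S \right)} = 2 S \left(1 + m\right)$ ($D{\left(m,S \right)} = \left(m + 1\right) \left(S + S\right) = \left(1 + m\right) 2 S = 2 S \left(1 + m\right)$)
$D{\left(-187,22 \right)} + 37546 = 2 \cdot 22 \left(1 - 187\right) + 37546 = 2 \cdot 22 \left(-186\right) + 37546 = -8184 + 37546 = 29362$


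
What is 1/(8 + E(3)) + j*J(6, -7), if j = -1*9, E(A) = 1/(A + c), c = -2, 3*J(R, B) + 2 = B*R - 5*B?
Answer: 244/9 ≈ 27.111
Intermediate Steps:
J(R, B) = -2/3 - 5*B/3 + B*R/3 (J(R, B) = -2/3 + (B*R - 5*B)/3 = -2/3 + (-5*B + B*R)/3 = -2/3 + (-5*B/3 + B*R/3) = -2/3 - 5*B/3 + B*R/3)
E(A) = 1/(-2 + A) (E(A) = 1/(A - 2) = 1/(-2 + A))
j = -9
1/(8 + E(3)) + j*J(6, -7) = 1/(8 + 1/(-2 + 3)) - 9*(-2/3 - 5/3*(-7) + (1/3)*(-7)*6) = 1/(8 + 1/1) - 9*(-2/3 + 35/3 - 14) = 1/(8 + 1) - 9*(-3) = 1/9 + 27 = 244/9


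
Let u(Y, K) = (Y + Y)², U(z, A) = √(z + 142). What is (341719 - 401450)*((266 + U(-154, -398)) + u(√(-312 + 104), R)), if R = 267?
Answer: 33807746 - 119462*I*√3 ≈ 3.3808e+7 - 2.0691e+5*I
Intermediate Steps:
U(z, A) = √(142 + z)
u(Y, K) = 4*Y² (u(Y, K) = (2*Y)² = 4*Y²)
(341719 - 401450)*((266 + U(-154, -398)) + u(√(-312 + 104), R)) = (341719 - 401450)*((266 + √(142 - 154)) + 4*(√(-312 + 104))²) = -59731*((266 + √(-12)) + 4*(√(-208))²) = -59731*((266 + 2*I*√3) + 4*(4*I*√13)²) = -59731*((266 + 2*I*√3) + 4*(-208)) = -59731*((266 + 2*I*√3) - 832) = -59731*(-566 + 2*I*√3) = 33807746 - 119462*I*√3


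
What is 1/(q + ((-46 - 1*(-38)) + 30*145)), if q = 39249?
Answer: 1/43591 ≈ 2.2941e-5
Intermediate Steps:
1/(q + ((-46 - 1*(-38)) + 30*145)) = 1/(39249 + ((-46 - 1*(-38)) + 30*145)) = 1/(39249 + ((-46 + 38) + 4350)) = 1/(39249 + (-8 + 4350)) = 1/(39249 + 4342) = 1/43591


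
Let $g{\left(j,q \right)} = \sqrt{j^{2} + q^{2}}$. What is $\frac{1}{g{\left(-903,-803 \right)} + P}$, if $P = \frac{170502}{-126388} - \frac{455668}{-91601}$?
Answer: $- \frac{121482619078300657154}{48928951548483779898109167} + \frac{33508278885585356836 \sqrt{1460218}}{48928951548483779898109167} \approx 0.00082507$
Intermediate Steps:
$P = \frac{20986406741}{5788633594}$ ($P = 170502 \left(- \frac{1}{126388}\right) - - \frac{455668}{91601} = - \frac{85251}{63194} + \frac{455668}{91601} = \frac{20986406741}{5788633594} \approx 3.6255$)
$\frac{1}{g{\left(-903,-803 \right)} + P} = \frac{1}{\sqrt{\left(-903\right)^{2} + \left(-803\right)^{2}} + \frac{20986406741}{5788633594}} = \frac{1}{\sqrt{815409 + 644809} + \frac{20986406741}{5788633594}} = \frac{1}{\sqrt{1460218} + \frac{20986406741}{5788633594}} = \frac{1}{\frac{20986406741}{5788633594} + \sqrt{1460218}}$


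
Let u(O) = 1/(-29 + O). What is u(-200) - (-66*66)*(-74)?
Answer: -73816777/229 ≈ -3.2234e+5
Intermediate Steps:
u(-200) - (-66*66)*(-74) = 1/(-29 - 200) - (-66*66)*(-74) = 1/(-229) - (-4356)*(-74) = -1/229 - 1*322344 = -1/229 - 322344 = -73816777/229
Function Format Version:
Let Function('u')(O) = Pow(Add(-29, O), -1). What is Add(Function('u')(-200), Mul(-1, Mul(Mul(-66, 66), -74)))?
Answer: Rational(-73816777, 229) ≈ -3.2234e+5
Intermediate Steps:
Add(Function('u')(-200), Mul(-1, Mul(Mul(-66, 66), -74))) = Add(Pow(Add(-29, -200), -1), Mul(-1, Mul(Mul(-66, 66), -74))) = Add(Pow(-229, -1), Mul(-1, Mul(-4356, -74))) = Add(Rational(-1, 229), Mul(-1, 322344)) = Add(Rational(-1, 229), -322344) = Rational(-73816777, 229)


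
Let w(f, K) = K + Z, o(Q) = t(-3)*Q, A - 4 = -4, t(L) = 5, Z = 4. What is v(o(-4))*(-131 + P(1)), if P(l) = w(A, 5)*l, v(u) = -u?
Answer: -2440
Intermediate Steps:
A = 0 (A = 4 - 4 = 0)
o(Q) = 5*Q
w(f, K) = 4 + K (w(f, K) = K + 4 = 4 + K)
P(l) = 9*l (P(l) = (4 + 5)*l = 9*l)
v(o(-4))*(-131 + P(1)) = (-5*(-4))*(-131 + 9*1) = (-1*(-20))*(-131 + 9) = 20*(-122) = -2440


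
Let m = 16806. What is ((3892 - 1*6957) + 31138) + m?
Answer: 44879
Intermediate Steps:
((3892 - 1*6957) + 31138) + m = ((3892 - 1*6957) + 31138) + 16806 = ((3892 - 6957) + 31138) + 16806 = (-3065 + 31138) + 16806 = 28073 + 16806 = 44879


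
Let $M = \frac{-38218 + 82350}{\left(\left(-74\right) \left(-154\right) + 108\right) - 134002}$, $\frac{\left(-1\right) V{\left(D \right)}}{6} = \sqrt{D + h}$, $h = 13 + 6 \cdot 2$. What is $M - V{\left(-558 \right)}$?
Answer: $- \frac{22066}{61249} + 6 i \sqrt{533} \approx -0.36027 + 138.52 i$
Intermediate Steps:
$h = 25$ ($h = 13 + 12 = 25$)
$V{\left(D \right)} = - 6 \sqrt{25 + D}$ ($V{\left(D \right)} = - 6 \sqrt{D + 25} = - 6 \sqrt{25 + D}$)
$M = - \frac{22066}{61249}$ ($M = \frac{44132}{\left(11396 + 108\right) - 134002} = \frac{44132}{11504 - 134002} = \frac{44132}{-122498} = 44132 \left(- \frac{1}{122498}\right) = - \frac{22066}{61249} \approx -0.36027$)
$M - V{\left(-558 \right)} = - \frac{22066}{61249} - - 6 \sqrt{25 - 558} = - \frac{22066}{61249} - - 6 \sqrt{-533} = - \frac{22066}{61249} - - 6 i \sqrt{533} = - \frac{22066}{61249} + 6 i \sqrt{533}$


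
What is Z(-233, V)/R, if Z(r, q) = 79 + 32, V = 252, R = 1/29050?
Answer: 3224550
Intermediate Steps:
R = 1/29050 ≈ 3.4423e-5
Z(r, q) = 111
Z(-233, V)/R = 111/(1/29050) = 111*29050 = 3224550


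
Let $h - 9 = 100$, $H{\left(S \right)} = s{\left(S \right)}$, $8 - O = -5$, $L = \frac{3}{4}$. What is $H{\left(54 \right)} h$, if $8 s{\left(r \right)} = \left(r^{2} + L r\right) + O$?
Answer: $\frac{647351}{16} \approx 40459.0$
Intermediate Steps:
$L = \frac{3}{4}$ ($L = 3 \cdot \frac{1}{4} = \frac{3}{4} \approx 0.75$)
$O = 13$ ($O = 8 - -5 = 8 + 5 = 13$)
$s{\left(r \right)} = \frac{13}{8} + \frac{r^{2}}{8} + \frac{3 r}{32}$ ($s{\left(r \right)} = \frac{\left(r^{2} + \frac{3 r}{4}\right) + 13}{8} = \frac{13 + r^{2} + \frac{3 r}{4}}{8} = \frac{13}{8} + \frac{r^{2}}{8} + \frac{3 r}{32}$)
$H{\left(S \right)} = \frac{13}{8} + \frac{S^{2}}{8} + \frac{3 S}{32}$
$h = 109$ ($h = 9 + 100 = 109$)
$H{\left(54 \right)} h = \left(\frac{13}{8} + \frac{54^{2}}{8} + \frac{3}{32} \cdot 54\right) 109 = \left(\frac{13}{8} + \frac{1}{8} \cdot 2916 + \frac{81}{16}\right) 109 = \left(\frac{13}{8} + \frac{729}{2} + \frac{81}{16}\right) 109 = \frac{5939}{16} \cdot 109 = \frac{647351}{16}$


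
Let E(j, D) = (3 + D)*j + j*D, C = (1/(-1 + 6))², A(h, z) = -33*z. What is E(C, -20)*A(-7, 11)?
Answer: 13431/25 ≈ 537.24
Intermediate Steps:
C = 1/25 (C = (1/5)² = (⅕)² = 1/25 ≈ 0.040000)
E(j, D) = D*j + j*(3 + D) (E(j, D) = j*(3 + D) + D*j = D*j + j*(3 + D))
E(C, -20)*A(-7, 11) = ((3 + 2*(-20))/25)*(-33*11) = ((3 - 40)/25)*(-363) = ((1/25)*(-37))*(-363) = -37/25*(-363) = 13431/25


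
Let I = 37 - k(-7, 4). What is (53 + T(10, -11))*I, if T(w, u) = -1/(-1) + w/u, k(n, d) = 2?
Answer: 20440/11 ≈ 1858.2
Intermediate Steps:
T(w, u) = 1 + w/u (T(w, u) = -1*(-1) + w/u = 1 + w/u)
I = 35 (I = 37 - 1*2 = 37 - 2 = 35)
(53 + T(10, -11))*I = (53 + (-11 + 10)/(-11))*35 = (53 - 1/11*(-1))*35 = (53 + 1/11)*35 = (584/11)*35 = 20440/11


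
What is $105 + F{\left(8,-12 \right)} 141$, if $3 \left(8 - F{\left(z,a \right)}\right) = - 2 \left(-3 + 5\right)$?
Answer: $1421$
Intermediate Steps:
$F{\left(z,a \right)} = \frac{28}{3}$ ($F{\left(z,a \right)} = 8 - \frac{\left(-2\right) \left(-3 + 5\right)}{3} = 8 - \frac{\left(-2\right) 2}{3} = 8 - - \frac{4}{3} = 8 + \frac{4}{3} = \frac{28}{3}$)
$105 + F{\left(8,-12 \right)} 141 = 105 + \frac{28}{3} \cdot 141 = 105 + 1316 = 1421$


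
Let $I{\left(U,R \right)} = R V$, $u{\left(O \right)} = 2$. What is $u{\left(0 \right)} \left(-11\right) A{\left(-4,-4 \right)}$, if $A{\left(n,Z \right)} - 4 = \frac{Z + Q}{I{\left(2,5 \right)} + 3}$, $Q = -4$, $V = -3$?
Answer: $- \frac{308}{3} \approx -102.67$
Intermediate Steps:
$I{\left(U,R \right)} = - 3 R$ ($I{\left(U,R \right)} = R \left(-3\right) = - 3 R$)
$A{\left(n,Z \right)} = \frac{13}{3} - \frac{Z}{12}$ ($A{\left(n,Z \right)} = 4 + \frac{Z - 4}{\left(-3\right) 5 + 3} = 4 + \frac{-4 + Z}{-15 + 3} = 4 + \frac{-4 + Z}{-12} = 4 + \left(-4 + Z\right) \left(- \frac{1}{12}\right) = 4 - \left(- \frac{1}{3} + \frac{Z}{12}\right) = \frac{13}{3} - \frac{Z}{12}$)
$u{\left(0 \right)} \left(-11\right) A{\left(-4,-4 \right)} = 2 \left(-11\right) \left(\frac{13}{3} - - \frac{1}{3}\right) = - 22 \left(\frac{13}{3} + \frac{1}{3}\right) = \left(-22\right) \frac{14}{3} = - \frac{308}{3}$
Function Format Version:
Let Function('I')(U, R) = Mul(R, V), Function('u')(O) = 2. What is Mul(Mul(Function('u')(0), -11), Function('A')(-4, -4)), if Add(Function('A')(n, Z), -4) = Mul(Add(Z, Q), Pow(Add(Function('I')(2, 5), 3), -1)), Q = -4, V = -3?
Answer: Rational(-308, 3) ≈ -102.67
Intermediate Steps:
Function('I')(U, R) = Mul(-3, R) (Function('I')(U, R) = Mul(R, -3) = Mul(-3, R))
Function('A')(n, Z) = Add(Rational(13, 3), Mul(Rational(-1, 12), Z)) (Function('A')(n, Z) = Add(4, Mul(Add(Z, -4), Pow(Add(Mul(-3, 5), 3), -1))) = Add(4, Mul(Add(-4, Z), Pow(Add(-15, 3), -1))) = Add(4, Mul(Add(-4, Z), Pow(-12, -1))) = Add(4, Mul(Add(-4, Z), Rational(-1, 12))) = Add(4, Add(Rational(1, 3), Mul(Rational(-1, 12), Z))) = Add(Rational(13, 3), Mul(Rational(-1, 12), Z)))
Mul(Mul(Function('u')(0), -11), Function('A')(-4, -4)) = Mul(Mul(2, -11), Add(Rational(13, 3), Mul(Rational(-1, 12), -4))) = Mul(-22, Add(Rational(13, 3), Rational(1, 3))) = Mul(-22, Rational(14, 3)) = Rational(-308, 3)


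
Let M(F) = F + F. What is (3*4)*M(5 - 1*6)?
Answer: -24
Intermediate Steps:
M(F) = 2*F
(3*4)*M(5 - 1*6) = (3*4)*(2*(5 - 1*6)) = 12*(2*(5 - 6)) = 12*(2*(-1)) = 12*(-2) = -24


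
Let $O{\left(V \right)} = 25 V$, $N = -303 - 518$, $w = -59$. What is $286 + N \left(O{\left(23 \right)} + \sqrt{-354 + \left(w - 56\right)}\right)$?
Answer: $-471789 - 821 i \sqrt{469} \approx -4.7179 \cdot 10^{5} - 17780.0 i$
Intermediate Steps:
$N = -821$
$286 + N \left(O{\left(23 \right)} + \sqrt{-354 + \left(w - 56\right)}\right) = 286 - 821 \left(25 \cdot 23 + \sqrt{-354 - 115}\right) = 286 - 821 \left(575 + \sqrt{-354 - 115}\right) = 286 - 821 \left(575 + \sqrt{-469}\right) = 286 - 821 \left(575 + i \sqrt{469}\right) = 286 - \left(472075 + 821 i \sqrt{469}\right) = -471789 - 821 i \sqrt{469}$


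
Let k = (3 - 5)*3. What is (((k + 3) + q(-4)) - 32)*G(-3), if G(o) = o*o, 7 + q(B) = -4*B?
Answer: -234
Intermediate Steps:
q(B) = -7 - 4*B
G(o) = o²
k = -6 (k = -2*3 = -6)
(((k + 3) + q(-4)) - 32)*G(-3) = (((-6 + 3) + (-7 - 4*(-4))) - 32)*(-3)² = ((-3 + (-7 + 16)) - 32)*9 = ((-3 + 9) - 32)*9 = (6 - 32)*9 = -26*9 = -234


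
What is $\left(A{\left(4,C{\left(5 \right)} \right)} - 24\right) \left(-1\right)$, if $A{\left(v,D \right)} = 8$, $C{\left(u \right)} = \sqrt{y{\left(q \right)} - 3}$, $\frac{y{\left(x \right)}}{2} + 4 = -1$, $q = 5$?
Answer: $16$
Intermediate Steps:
$y{\left(x \right)} = -10$ ($y{\left(x \right)} = -8 + 2 \left(-1\right) = -8 - 2 = -10$)
$C{\left(u \right)} = i \sqrt{13}$ ($C{\left(u \right)} = \sqrt{-10 - 3} = \sqrt{-13} = i \sqrt{13}$)
$\left(A{\left(4,C{\left(5 \right)} \right)} - 24\right) \left(-1\right) = \left(8 - 24\right) \left(-1\right) = \left(-16\right) \left(-1\right) = 16$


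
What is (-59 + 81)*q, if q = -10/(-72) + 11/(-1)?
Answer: -4301/18 ≈ -238.94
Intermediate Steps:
q = -391/36 (q = -10*(-1/72) + 11*(-1) = 5/36 - 11 = -391/36 ≈ -10.861)
(-59 + 81)*q = (-59 + 81)*(-391/36) = 22*(-391/36) = -4301/18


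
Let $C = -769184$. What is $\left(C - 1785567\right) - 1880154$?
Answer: $-4434905$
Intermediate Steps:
$\left(C - 1785567\right) - 1880154 = \left(-769184 - 1785567\right) - 1880154 = -2554751 - 1880154 = -4434905$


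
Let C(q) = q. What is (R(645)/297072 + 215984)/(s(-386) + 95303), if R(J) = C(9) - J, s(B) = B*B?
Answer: 5346899851/6047866044 ≈ 0.88410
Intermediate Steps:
s(B) = B²
R(J) = 9 - J
(R(645)/297072 + 215984)/(s(-386) + 95303) = ((9 - 1*645)/297072 + 215984)/((-386)² + 95303) = ((9 - 645)*(1/297072) + 215984)/(148996 + 95303) = (-636*1/297072 + 215984)/244299 = (-53/24756 + 215984)*(1/244299) = (5346899851/24756)*(1/244299) = 5346899851/6047866044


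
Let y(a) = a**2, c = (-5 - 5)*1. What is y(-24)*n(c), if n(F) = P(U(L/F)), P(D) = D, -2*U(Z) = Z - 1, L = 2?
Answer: 1728/5 ≈ 345.60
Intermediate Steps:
c = -10 (c = -10*1 = -10)
U(Z) = 1/2 - Z/2 (U(Z) = -(Z - 1)/2 = -(-1 + Z)/2 = 1/2 - Z/2)
n(F) = 1/2 - 1/F
y(-24)*n(c) = (-24)**2*((1/2)*(-2 - 10)/(-10)) = 576*((1/2)*(-1/10)*(-12)) = 576*(3/5) = 1728/5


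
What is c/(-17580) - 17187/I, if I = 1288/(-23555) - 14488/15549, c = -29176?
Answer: 3952645398437009/226839732720 ≈ 17425.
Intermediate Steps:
I = -51613136/52322385 (I = 1288*(-1/23555) - 14488*1/15549 = -184/3365 - 14488/15549 = -51613136/52322385 ≈ -0.98644)
c/(-17580) - 17187/I = -29176/(-17580) - 17187/(-51613136/52322385) = -29176*(-1/17580) - 17187*(-52322385/51613136) = 7294/4395 + 899264830995/51613136 = 3952645398437009/226839732720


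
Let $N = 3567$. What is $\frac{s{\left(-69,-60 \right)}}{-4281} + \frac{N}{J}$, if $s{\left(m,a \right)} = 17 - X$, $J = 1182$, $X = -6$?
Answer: $\frac{5081047}{1686714} \approx 3.0124$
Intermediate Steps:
$s{\left(m,a \right)} = 23$ ($s{\left(m,a \right)} = 17 - -6 = 17 + 6 = 23$)
$\frac{s{\left(-69,-60 \right)}}{-4281} + \frac{N}{J} = \frac{23}{-4281} + \frac{3567}{1182} = 23 \left(- \frac{1}{4281}\right) + 3567 \cdot \frac{1}{1182} = - \frac{23}{4281} + \frac{1189}{394} = \frac{5081047}{1686714}$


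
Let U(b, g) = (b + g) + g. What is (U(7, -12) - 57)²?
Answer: 5476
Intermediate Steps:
U(b, g) = b + 2*g
(U(7, -12) - 57)² = ((7 + 2*(-12)) - 57)² = ((7 - 24) - 57)² = (-17 - 57)² = (-74)² = 5476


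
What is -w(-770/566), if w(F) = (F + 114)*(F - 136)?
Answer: 1239154621/80089 ≈ 15472.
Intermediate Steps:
w(F) = (-136 + F)*(114 + F) (w(F) = (114 + F)*(-136 + F) = (-136 + F)*(114 + F))
-w(-770/566) = -(-15504 + (-770/566)² - (-16940)/566) = -(-15504 + (-770*1/566)² - (-16940)/566) = -(-15504 + (-385/283)² - 22*(-385/283)) = -(-15504 + 148225/80089 + 8470/283) = -1*(-1239154621/80089) = 1239154621/80089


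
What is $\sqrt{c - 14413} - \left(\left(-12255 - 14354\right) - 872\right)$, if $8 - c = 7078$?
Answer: $27481 + 3 i \sqrt{2387} \approx 27481.0 + 146.57 i$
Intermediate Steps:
$c = -7070$ ($c = 8 - 7078 = -7070$)
$\sqrt{c - 14413} - \left(\left(-12255 - 14354\right) - 872\right) = \sqrt{-7070 - 14413} - \left(\left(-12255 - 14354\right) - 872\right) = \sqrt{-21483} - \left(-26609 - 872\right) = 3 i \sqrt{2387} - -27481 = 3 i \sqrt{2387} + 27481 = 27481 + 3 i \sqrt{2387}$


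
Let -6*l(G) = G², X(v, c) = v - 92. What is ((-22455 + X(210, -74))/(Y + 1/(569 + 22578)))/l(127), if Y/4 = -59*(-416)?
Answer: 1034069078/12217609290539 ≈ 8.4638e-5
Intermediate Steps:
X(v, c) = -92 + v
l(G) = -G²/6
Y = 98176 (Y = 4*(-59*(-416)) = 4*24544 = 98176)
((-22455 + X(210, -74))/(Y + 1/(569 + 22578)))/l(127) = ((-22455 + (-92 + 210))/(98176 + 1/(569 + 22578)))/((-⅙*127²)) = ((-22455 + 118)/(98176 + 1/23147))/((-⅙*16129)) = (-22337/(98176 + 1/23147))/(-16129/6) = -22337/2272479873/23147*(-6/16129) = -22337*23147/2272479873*(-6/16129) = -517034539/2272479873*(-6/16129) = 1034069078/12217609290539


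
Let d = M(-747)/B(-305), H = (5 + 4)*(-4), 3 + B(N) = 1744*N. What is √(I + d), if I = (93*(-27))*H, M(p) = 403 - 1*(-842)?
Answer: √25576831414225749/531923 ≈ 300.66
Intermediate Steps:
M(p) = 1245 (M(p) = 403 + 842 = 1245)
B(N) = -3 + 1744*N
H = -36 (H = 9*(-4) = -36)
d = -1245/531923 (d = 1245/(-3 + 1744*(-305)) = 1245/(-3 - 531920) = 1245/(-531923) = 1245*(-1/531923) = -1245/531923 ≈ -0.0023406)
I = 90396 (I = (93*(-27))*(-36) = -2511*(-36) = 90396)
√(I + d) = √(90396 - 1245/531923) = √(48083710263/531923) = √25576831414225749/531923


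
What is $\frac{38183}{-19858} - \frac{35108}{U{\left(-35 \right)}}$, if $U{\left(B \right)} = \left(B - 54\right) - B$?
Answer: $\frac{347556391}{536166} \approx 648.23$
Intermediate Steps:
$U{\left(B \right)} = -54$ ($U{\left(B \right)} = \left(-54 + B\right) - B = -54$)
$\frac{38183}{-19858} - \frac{35108}{U{\left(-35 \right)}} = \frac{38183}{-19858} - \frac{35108}{-54} = 38183 \left(- \frac{1}{19858}\right) - - \frac{17554}{27} = - \frac{38183}{19858} + \frac{17554}{27} = \frac{347556391}{536166}$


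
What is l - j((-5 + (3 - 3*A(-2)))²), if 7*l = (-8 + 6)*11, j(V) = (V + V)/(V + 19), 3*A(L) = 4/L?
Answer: -22/7 ≈ -3.1429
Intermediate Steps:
A(L) = 4/(3*L) (A(L) = (4/L)/3 = 4/(3*L))
j(V) = 2*V/(19 + V) (j(V) = (2*V)/(19 + V) = 2*V/(19 + V))
l = -22/7 (l = ((-8 + 6)*11)/7 = (-2*11)/7 = (⅐)*(-22) = -22/7 ≈ -3.1429)
l - j((-5 + (3 - 3*A(-2)))²) = -22/7 - 2*(-5 + (3 - 4/(-2)))²/(19 + (-5 + (3 - 4/(-2)))²) = -22/7 - 2*(-5 + (3 - 4*(-1)/2))²/(19 + (-5 + (3 - 4*(-1)/2))²) = -22/7 - 2*(-5 + (3 - 3*(-⅔)))²/(19 + (-5 + (3 - 3*(-⅔)))²) = -22/7 - 2*(-5 + (3 + 2))²/(19 + (-5 + (3 + 2))²) = -22/7 - 2*(-5 + 5)²/(19 + (-5 + 5)²) = -22/7 - 2*0²/(19 + 0²) = -22/7 - 2*0/(19 + 0) = -22/7 - 2*0/19 = -22/7 - 1*0 = -22/7 + 0 = -22/7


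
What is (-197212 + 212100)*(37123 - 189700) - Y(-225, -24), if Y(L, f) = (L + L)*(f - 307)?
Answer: -2271715326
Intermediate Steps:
Y(L, f) = 2*L*(-307 + f) (Y(L, f) = (2*L)*(-307 + f) = 2*L*(-307 + f))
(-197212 + 212100)*(37123 - 189700) - Y(-225, -24) = (-197212 + 212100)*(37123 - 189700) - 2*(-225)*(-307 - 24) = 14888*(-152577) - 2*(-225)*(-331) = -2271566376 - 1*148950 = -2271566376 - 148950 = -2271715326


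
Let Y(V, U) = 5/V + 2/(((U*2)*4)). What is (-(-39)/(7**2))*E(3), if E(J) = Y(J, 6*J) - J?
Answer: -1235/1176 ≈ -1.0502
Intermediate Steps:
Y(V, U) = 5/V + 1/(4*U) (Y(V, U) = 5/V + 2/(((2*U)*4)) = 5/V + 2/((8*U)) = 5/V + 2*(1/(8*U)) = 5/V + 1/(4*U))
E(J) = -J + 121/(24*J) (E(J) = (5/J + 1/(4*((6*J)))) - J = (5/J + (1/(6*J))/4) - J = (5/J + 1/(24*J)) - J = 121/(24*J) - J = -J + 121/(24*J))
(-(-39)/(7**2))*E(3) = (-(-39)/(7**2))*(-1*3 + (121/24)/3) = (-(-39)/49)*(-3 + (121/24)*(1/3)) = (-(-39)/49)*(-3 + 121/72) = -1*(-39/49)*(-95/72) = (39/49)*(-95/72) = -1235/1176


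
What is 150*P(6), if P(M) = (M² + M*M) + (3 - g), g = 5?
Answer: 10500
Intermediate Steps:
P(M) = -2 + 2*M² (P(M) = (M² + M*M) + (3 - 1*5) = (M² + M²) + (3 - 5) = 2*M² - 2 = -2 + 2*M²)
150*P(6) = 150*(-2 + 2*6²) = 150*(-2 + 2*36) = 150*(-2 + 72) = 150*70 = 10500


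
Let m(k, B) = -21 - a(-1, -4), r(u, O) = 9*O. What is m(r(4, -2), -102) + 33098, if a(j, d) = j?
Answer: 33078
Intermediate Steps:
m(k, B) = -20 (m(k, B) = -21 - 1*(-1) = -21 + 1 = -20)
m(r(4, -2), -102) + 33098 = -20 + 33098 = 33078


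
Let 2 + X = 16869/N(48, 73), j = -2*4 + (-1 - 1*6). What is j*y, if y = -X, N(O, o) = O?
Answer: 83865/16 ≈ 5241.6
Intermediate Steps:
j = -15 (j = -8 + (-1 - 6) = -8 - 7 = -15)
X = 5591/16 (X = -2 + 16869/48 = -2 + 16869*(1/48) = -2 + 5623/16 = 5591/16 ≈ 349.44)
y = -5591/16 (y = -1*5591/16 = -5591/16 ≈ -349.44)
j*y = -15*(-5591/16) = 83865/16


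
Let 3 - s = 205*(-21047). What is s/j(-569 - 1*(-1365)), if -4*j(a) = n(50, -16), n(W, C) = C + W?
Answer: -8629276/17 ≈ -5.0760e+5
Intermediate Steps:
j(a) = -17/2 (j(a) = -(-16 + 50)/4 = -¼*34 = -17/2)
s = 4314638 (s = 3 - 205*(-21047) = 3 - 1*(-4314635) = 3 + 4314635 = 4314638)
s/j(-569 - 1*(-1365)) = 4314638/(-17/2) = 4314638*(-2/17) = -8629276/17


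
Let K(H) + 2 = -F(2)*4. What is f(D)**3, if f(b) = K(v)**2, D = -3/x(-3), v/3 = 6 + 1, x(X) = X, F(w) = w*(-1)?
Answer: 46656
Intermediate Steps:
F(w) = -w
v = 21 (v = 3*(6 + 1) = 3*7 = 21)
K(H) = 6 (K(H) = -2 - (-1)*2*4 = -2 - 1*(-2)*4 = -2 + 2*4 = -2 + 8 = 6)
D = 1 (D = -3/(-3) = -3*(-1/3) = 1)
f(b) = 36 (f(b) = 6**2 = 36)
f(D)**3 = 36**3 = 46656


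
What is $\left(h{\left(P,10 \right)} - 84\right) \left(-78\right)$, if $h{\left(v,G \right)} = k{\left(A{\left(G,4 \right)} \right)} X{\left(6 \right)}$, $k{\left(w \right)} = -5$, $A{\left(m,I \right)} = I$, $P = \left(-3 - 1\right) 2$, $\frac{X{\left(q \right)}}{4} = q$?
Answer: $15912$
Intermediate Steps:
$X{\left(q \right)} = 4 q$
$P = -8$ ($P = \left(-4\right) 2 = -8$)
$h{\left(v,G \right)} = -120$ ($h{\left(v,G \right)} = - 5 \cdot 4 \cdot 6 = \left(-5\right) 24 = -120$)
$\left(h{\left(P,10 \right)} - 84\right) \left(-78\right) = \left(-120 - 84\right) \left(-78\right) = \left(-204\right) \left(-78\right) = 15912$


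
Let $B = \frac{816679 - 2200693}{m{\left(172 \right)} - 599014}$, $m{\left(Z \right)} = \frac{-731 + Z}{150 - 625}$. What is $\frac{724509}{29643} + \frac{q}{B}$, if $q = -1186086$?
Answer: $- \frac{555744124571947626}{1082639184775} \approx -5.1332 \cdot 10^{5}$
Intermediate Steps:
$m{\left(Z \right)} = \frac{731}{475} - \frac{Z}{475}$ ($m{\left(Z \right)} = \frac{-731 + Z}{-475} = \left(-731 + Z\right) \left(- \frac{1}{475}\right) = \frac{731}{475} - \frac{Z}{475}$)
$B = \frac{219135550}{94843697}$ ($B = \frac{816679 - 2200693}{\left(\frac{731}{475} - \frac{172}{475}\right) - 599014} = - \frac{1384014}{\left(\frac{731}{475} - \frac{172}{475}\right) - 599014} = - \frac{1384014}{\frac{559}{475} - 599014} = - \frac{1384014}{- \frac{284531091}{475}} = \left(-1384014\right) \left(- \frac{475}{284531091}\right) = \frac{219135550}{94843697} \approx 2.3105$)
$\frac{724509}{29643} + \frac{q}{B} = \frac{724509}{29643} - \frac{1186086}{\frac{219135550}{94843697}} = 724509 \cdot \frac{1}{29643} - \frac{56246390599971}{109567775} = \frac{241503}{9881} - \frac{56246390599971}{109567775} = - \frac{555744124571947626}{1082639184775}$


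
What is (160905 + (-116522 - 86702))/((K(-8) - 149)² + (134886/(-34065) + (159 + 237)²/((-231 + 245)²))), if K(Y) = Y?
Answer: -23546080005/14157538637 ≈ -1.6631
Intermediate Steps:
(160905 + (-116522 - 86702))/((K(-8) - 149)² + (134886/(-34065) + (159 + 237)²/((-231 + 245)²))) = (160905 + (-116522 - 86702))/((-8 - 149)² + (134886/(-34065) + (159 + 237)²/((-231 + 245)²))) = (160905 - 203224)/((-157)² + (134886*(-1/34065) + 396²/(14²))) = -42319/(24649 + (-44962/11355 + 156816/196)) = -42319/(24649 + (-44962/11355 + 156816*(1/196))) = -42319/(24649 + (-44962/11355 + 39204/49)) = -42319/(24649 + 442958282/556395) = -42319/14157538637/556395 = -42319*556395/14157538637 = -23546080005/14157538637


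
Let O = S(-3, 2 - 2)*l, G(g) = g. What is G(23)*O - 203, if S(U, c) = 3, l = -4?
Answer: -479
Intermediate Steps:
O = -12 (O = 3*(-4) = -12)
G(23)*O - 203 = 23*(-12) - 203 = -276 - 203 = -479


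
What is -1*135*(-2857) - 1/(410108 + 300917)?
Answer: 274238787374/711025 ≈ 3.8570e+5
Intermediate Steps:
-1*135*(-2857) - 1/(410108 + 300917) = -135*(-2857) - 1/711025 = 385695 - 1*1/711025 = 385695 - 1/711025 = 274238787374/711025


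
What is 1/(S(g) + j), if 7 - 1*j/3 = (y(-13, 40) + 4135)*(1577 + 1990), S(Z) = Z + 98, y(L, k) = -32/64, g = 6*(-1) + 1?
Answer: -2/88486341 ≈ -2.2602e-8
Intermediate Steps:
g = -5 (g = -6 + 1 = -5)
y(L, k) = -½ (y(L, k) = -32*1/64 = -½)
S(Z) = 98 + Z
j = -88486527/2 (j = 21 - 3*(-½ + 4135)*(1577 + 1990) = 21 - 24807*3567/2 = 21 - 3*29495523/2 = 21 - 88486569/2 = -88486527/2 ≈ -4.4243e+7)
1/(S(g) + j) = 1/((98 - 5) - 88486527/2) = 1/(93 - 88486527/2) = 1/(-88486341/2) = -2/88486341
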